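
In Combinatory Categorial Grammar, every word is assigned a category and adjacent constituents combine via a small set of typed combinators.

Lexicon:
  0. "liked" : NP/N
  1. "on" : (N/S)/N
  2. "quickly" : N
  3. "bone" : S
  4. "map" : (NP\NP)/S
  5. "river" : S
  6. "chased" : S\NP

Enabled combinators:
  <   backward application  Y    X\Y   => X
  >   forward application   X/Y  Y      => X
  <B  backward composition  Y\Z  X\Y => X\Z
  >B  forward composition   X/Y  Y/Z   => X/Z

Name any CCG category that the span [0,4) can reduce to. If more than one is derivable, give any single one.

[0,7] S   <
  [0,4] NP   >
    [0,3] NP/S   >B
      [0,1] "liked" : NP/N
      [1,3] N/S   >
        [1,2] "on" : (N/S)/N
        [2,3] "quickly" : N
    [3,4] "bone" : S
  [4,7] S\NP   <B
    [4,6] NP\NP   >
      [4,5] "map" : (NP\NP)/S
      [5,6] "river" : S
    [6,7] "chased" : S\NP

NP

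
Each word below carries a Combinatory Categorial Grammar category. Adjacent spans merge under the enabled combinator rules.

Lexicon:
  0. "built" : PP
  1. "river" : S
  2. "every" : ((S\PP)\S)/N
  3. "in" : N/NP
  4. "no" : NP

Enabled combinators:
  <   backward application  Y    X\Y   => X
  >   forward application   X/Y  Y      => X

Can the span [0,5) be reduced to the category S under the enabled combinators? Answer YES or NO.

[0,5] S   <
  [0,1] "built" : PP
  [1,5] S\PP   <
    [1,2] "river" : S
    [2,5] (S\PP)\S   >
      [2,3] "every" : ((S\PP)\S)/N
      [3,5] N   >
        [3,4] "in" : N/NP
        [4,5] "no" : NP

YES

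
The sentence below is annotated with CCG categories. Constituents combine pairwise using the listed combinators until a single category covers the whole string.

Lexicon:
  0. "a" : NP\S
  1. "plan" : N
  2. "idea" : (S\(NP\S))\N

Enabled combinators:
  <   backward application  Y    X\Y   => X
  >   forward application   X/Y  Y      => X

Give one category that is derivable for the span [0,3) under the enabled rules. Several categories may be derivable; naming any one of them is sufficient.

[0,3] S   <
  [0,1] "a" : NP\S
  [1,3] S\(NP\S)   <
    [1,2] "plan" : N
    [2,3] "idea" : (S\(NP\S))\N

S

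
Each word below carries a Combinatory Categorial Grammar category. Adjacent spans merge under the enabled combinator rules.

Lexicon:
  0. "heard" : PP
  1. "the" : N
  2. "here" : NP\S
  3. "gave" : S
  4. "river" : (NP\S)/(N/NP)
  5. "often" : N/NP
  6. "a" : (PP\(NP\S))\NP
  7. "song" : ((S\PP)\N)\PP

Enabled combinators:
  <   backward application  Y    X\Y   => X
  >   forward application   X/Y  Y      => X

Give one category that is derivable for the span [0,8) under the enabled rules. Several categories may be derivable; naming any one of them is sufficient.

[0,8] S   <
  [0,1] "heard" : PP
  [1,8] S\PP   <
    [1,2] "the" : N
    [2,8] (S\PP)\N   <
      [2,7] PP   <
        [2,3] "here" : NP\S
        [3,7] PP\(NP\S)   <
          [3,6] NP   <
            [3,4] "gave" : S
            [4,6] NP\S   >
              [4,5] "river" : (NP\S)/(N/NP)
              [5,6] "often" : N/NP
          [6,7] "a" : (PP\(NP\S))\NP
      [7,8] "song" : ((S\PP)\N)\PP

S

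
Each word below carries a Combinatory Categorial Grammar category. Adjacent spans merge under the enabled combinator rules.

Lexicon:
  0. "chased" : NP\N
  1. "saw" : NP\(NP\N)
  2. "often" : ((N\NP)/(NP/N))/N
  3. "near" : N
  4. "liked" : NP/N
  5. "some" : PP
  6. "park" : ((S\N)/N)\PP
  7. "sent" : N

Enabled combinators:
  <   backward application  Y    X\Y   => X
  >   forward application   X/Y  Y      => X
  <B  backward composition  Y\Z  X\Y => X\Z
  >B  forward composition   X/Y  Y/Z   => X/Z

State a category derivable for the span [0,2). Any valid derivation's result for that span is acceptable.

NP

[0,8] S   <
  [0,5] N   <
    [0,2] NP   <
      [0,1] "chased" : NP\N
      [1,2] "saw" : NP\(NP\N)
    [2,5] N\NP   >
      [2,4] (N\NP)/(NP/N)   >
        [2,3] "often" : ((N\NP)/(NP/N))/N
        [3,4] "near" : N
      [4,5] "liked" : NP/N
  [5,8] S\N   >
    [5,7] (S\N)/N   <
      [5,6] "some" : PP
      [6,7] "park" : ((S\N)/N)\PP
    [7,8] "sent" : N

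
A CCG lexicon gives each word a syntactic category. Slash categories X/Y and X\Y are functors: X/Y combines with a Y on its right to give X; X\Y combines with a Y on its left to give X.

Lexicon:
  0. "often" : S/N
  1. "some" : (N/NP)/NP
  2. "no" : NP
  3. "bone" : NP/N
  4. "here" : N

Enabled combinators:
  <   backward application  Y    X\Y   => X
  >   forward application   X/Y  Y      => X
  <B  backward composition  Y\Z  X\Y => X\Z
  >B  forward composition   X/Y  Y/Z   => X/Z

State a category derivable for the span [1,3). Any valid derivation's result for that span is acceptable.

[0,5] S   >
  [0,3] S/NP   >B
    [0,1] "often" : S/N
    [1,3] N/NP   >
      [1,2] "some" : (N/NP)/NP
      [2,3] "no" : NP
  [3,5] NP   >
    [3,4] "bone" : NP/N
    [4,5] "here" : N

N/NP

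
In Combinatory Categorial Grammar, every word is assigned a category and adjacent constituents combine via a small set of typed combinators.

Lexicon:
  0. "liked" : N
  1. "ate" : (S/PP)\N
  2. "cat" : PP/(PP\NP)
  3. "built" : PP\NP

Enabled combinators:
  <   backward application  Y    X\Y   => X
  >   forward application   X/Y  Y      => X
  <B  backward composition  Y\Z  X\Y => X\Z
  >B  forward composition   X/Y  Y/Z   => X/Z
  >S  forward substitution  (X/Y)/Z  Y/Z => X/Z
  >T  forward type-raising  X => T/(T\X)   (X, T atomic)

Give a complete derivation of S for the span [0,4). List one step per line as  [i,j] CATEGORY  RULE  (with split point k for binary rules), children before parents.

[0,1] N  lex  "liked"
[1,2] (S/PP)\N  lex  "ate"
[0,2] S/PP  <  k=1
[2,3] PP/(PP\NP)  lex  "cat"
[3,4] PP\NP  lex  "built"
[2,4] PP  >  k=3
[0,4] S  >  k=2

[0,4] S   >
  [0,2] S/PP   <
    [0,1] "liked" : N
    [1,2] "ate" : (S/PP)\N
  [2,4] PP   >
    [2,3] "cat" : PP/(PP\NP)
    [3,4] "built" : PP\NP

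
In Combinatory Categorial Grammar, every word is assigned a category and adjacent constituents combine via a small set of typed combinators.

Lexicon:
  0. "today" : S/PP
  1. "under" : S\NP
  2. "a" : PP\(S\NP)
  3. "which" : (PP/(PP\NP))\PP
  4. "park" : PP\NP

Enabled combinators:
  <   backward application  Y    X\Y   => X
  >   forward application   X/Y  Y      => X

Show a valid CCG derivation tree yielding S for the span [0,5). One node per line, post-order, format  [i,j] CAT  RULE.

[0,5] S   >
  [0,1] "today" : S/PP
  [1,5] PP   >
    [1,4] PP/(PP\NP)   <
      [1,3] PP   <
        [1,2] "under" : S\NP
        [2,3] "a" : PP\(S\NP)
      [3,4] "which" : (PP/(PP\NP))\PP
    [4,5] "park" : PP\NP

[0,1] S/PP  lex  "today"
[1,2] S\NP  lex  "under"
[2,3] PP\(S\NP)  lex  "a"
[1,3] PP  <  k=2
[3,4] (PP/(PP\NP))\PP  lex  "which"
[1,4] PP/(PP\NP)  <  k=3
[4,5] PP\NP  lex  "park"
[1,5] PP  >  k=4
[0,5] S  >  k=1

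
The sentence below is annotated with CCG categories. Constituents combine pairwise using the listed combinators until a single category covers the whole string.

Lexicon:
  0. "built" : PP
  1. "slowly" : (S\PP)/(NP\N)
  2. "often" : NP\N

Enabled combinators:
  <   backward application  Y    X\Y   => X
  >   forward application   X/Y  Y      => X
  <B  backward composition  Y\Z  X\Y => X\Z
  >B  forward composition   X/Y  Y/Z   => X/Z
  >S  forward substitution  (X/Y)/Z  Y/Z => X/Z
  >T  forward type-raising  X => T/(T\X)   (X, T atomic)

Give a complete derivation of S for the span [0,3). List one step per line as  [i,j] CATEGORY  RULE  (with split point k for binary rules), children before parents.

[0,3] S   <
  [0,1] "built" : PP
  [1,3] S\PP   >
    [1,2] "slowly" : (S\PP)/(NP\N)
    [2,3] "often" : NP\N

[0,1] PP  lex  "built"
[1,2] (S\PP)/(NP\N)  lex  "slowly"
[2,3] NP\N  lex  "often"
[1,3] S\PP  >  k=2
[0,3] S  <  k=1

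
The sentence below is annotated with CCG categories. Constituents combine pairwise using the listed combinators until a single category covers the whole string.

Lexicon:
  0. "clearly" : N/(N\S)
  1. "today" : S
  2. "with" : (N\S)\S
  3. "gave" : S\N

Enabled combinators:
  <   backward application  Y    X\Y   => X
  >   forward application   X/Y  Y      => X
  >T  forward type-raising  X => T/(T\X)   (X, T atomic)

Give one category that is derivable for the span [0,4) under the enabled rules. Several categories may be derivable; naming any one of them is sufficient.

[0,4] S   <
  [0,3] N   >
    [0,1] "clearly" : N/(N\S)
    [1,3] N\S   <
      [1,2] "today" : S
      [2,3] "with" : (N\S)\S
  [3,4] "gave" : S\N

S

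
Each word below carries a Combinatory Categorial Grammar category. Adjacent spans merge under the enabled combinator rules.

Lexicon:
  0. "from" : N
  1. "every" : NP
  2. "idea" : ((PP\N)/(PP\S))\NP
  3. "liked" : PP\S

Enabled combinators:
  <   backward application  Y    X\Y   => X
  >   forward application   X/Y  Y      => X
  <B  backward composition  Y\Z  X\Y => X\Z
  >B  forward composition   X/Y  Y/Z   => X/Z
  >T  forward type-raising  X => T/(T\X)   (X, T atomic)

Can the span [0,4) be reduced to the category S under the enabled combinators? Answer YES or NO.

N NP ((PP\N)/(PP\S))\NP PP\S
CKY chart[0,4] = {N/(N\PP), NP/(NP\PP), PP, PP/(PP\PP), S/(S\PP)}; S ∉ chart

NO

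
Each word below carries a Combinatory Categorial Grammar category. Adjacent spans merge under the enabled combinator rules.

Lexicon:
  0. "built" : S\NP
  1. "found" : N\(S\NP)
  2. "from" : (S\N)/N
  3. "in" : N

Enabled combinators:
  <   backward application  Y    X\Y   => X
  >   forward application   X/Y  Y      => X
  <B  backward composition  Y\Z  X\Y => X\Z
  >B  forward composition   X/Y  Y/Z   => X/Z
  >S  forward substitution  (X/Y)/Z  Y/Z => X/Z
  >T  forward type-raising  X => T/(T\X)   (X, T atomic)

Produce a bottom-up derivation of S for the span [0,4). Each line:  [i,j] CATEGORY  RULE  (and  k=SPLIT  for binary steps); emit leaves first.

[0,4] S   <
  [0,2] N   <
    [0,1] "built" : S\NP
    [1,2] "found" : N\(S\NP)
  [2,4] S\N   >
    [2,3] "from" : (S\N)/N
    [3,4] "in" : N

[0,1] S\NP  lex  "built"
[1,2] N\(S\NP)  lex  "found"
[0,2] N  <  k=1
[2,3] (S\N)/N  lex  "from"
[3,4] N  lex  "in"
[2,4] S\N  >  k=3
[0,4] S  <  k=2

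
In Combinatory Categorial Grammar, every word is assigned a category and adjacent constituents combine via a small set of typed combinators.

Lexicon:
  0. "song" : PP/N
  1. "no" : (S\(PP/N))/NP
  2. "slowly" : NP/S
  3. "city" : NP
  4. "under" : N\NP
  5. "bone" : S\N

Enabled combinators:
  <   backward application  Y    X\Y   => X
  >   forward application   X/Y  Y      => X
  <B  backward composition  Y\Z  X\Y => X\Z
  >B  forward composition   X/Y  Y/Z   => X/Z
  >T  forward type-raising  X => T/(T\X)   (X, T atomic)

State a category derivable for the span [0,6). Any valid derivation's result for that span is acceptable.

[0,6] S   <
  [0,1] "song" : PP/N
  [1,6] S\(PP/N)   >
    [1,2] "no" : (S\(PP/N))/NP
    [2,6] NP   >
      [2,3] "slowly" : NP/S
      [3,6] S   <
        [3,5] N   <
          [3,4] "city" : NP
          [4,5] "under" : N\NP
        [5,6] "bone" : S\N

S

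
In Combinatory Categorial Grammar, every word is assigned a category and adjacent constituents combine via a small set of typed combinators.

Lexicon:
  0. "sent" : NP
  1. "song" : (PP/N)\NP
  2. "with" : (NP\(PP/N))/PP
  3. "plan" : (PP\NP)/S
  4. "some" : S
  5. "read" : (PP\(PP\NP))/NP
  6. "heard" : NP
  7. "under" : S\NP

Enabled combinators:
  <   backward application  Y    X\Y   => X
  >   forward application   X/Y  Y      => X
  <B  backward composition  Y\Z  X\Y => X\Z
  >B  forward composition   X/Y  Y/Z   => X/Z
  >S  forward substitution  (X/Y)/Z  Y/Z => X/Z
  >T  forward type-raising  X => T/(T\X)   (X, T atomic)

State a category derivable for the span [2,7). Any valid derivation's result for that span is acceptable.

[0,8] S   <
  [0,7] NP   <
    [0,2] PP/N   <
      [0,1] "sent" : NP
      [1,2] "song" : (PP/N)\NP
    [2,7] NP\(PP/N)   >
      [2,3] "with" : (NP\(PP/N))/PP
      [3,7] PP   <
        [3,5] PP\NP   >
          [3,4] "plan" : (PP\NP)/S
          [4,5] "some" : S
        [5,7] PP\(PP\NP)   >
          [5,6] "read" : (PP\(PP\NP))/NP
          [6,7] "heard" : NP
  [7,8] "under" : S\NP

NP\(PP/N)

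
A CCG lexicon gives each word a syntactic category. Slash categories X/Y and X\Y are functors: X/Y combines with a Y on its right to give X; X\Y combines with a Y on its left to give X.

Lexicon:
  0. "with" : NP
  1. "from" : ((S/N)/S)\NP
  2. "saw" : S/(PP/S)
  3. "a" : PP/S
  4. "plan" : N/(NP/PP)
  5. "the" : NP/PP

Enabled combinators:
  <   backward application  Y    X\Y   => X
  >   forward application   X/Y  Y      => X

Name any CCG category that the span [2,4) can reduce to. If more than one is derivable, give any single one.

S

[0,6] S   >
  [0,4] S/N   >
    [0,2] (S/N)/S   <
      [0,1] "with" : NP
      [1,2] "from" : ((S/N)/S)\NP
    [2,4] S   >
      [2,3] "saw" : S/(PP/S)
      [3,4] "a" : PP/S
  [4,6] N   >
    [4,5] "plan" : N/(NP/PP)
    [5,6] "the" : NP/PP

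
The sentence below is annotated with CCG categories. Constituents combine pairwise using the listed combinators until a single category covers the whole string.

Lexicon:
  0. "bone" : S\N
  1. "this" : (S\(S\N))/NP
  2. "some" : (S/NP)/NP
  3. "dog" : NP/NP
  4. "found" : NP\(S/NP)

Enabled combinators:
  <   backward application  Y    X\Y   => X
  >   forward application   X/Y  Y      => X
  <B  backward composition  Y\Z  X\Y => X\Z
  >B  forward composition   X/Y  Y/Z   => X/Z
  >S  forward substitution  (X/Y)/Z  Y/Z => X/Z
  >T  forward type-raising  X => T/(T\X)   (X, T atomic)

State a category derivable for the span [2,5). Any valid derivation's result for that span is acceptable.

NP

[0,5] S   <
  [0,1] "bone" : S\N
  [1,5] S\(S\N)   >
    [1,2] "this" : (S\(S\N))/NP
    [2,5] NP   <
      [2,4] S/NP   >S
        [2,3] "some" : (S/NP)/NP
        [3,4] "dog" : NP/NP
      [4,5] "found" : NP\(S/NP)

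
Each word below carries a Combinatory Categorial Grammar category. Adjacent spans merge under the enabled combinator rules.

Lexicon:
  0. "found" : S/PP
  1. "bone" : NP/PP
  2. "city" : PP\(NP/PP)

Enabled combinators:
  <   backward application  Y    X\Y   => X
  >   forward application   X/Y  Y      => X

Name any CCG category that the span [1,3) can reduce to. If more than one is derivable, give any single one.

PP

[0,3] S   >
  [0,1] "found" : S/PP
  [1,3] PP   <
    [1,2] "bone" : NP/PP
    [2,3] "city" : PP\(NP/PP)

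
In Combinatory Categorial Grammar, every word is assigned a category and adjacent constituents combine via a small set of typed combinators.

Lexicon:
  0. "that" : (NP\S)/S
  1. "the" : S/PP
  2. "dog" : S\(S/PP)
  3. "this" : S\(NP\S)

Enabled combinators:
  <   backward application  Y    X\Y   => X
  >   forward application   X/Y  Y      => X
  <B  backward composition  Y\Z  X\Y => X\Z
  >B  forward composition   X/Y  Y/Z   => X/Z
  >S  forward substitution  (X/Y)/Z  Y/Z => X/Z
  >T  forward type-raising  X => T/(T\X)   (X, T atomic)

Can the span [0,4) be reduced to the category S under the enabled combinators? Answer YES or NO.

YES

[0,4] S   <
  [0,3] NP\S   >
    [0,1] "that" : (NP\S)/S
    [1,3] S   <
      [1,2] "the" : S/PP
      [2,3] "dog" : S\(S/PP)
  [3,4] "this" : S\(NP\S)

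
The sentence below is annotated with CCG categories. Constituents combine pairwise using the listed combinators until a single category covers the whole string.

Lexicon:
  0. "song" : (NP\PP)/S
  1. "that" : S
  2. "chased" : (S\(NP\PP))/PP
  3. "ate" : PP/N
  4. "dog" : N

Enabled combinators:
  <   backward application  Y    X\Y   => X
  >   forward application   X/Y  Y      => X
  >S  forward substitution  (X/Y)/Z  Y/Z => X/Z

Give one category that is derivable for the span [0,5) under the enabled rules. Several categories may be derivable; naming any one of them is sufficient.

S

[0,5] S   <
  [0,2] NP\PP   >
    [0,1] "song" : (NP\PP)/S
    [1,2] "that" : S
  [2,5] S\(NP\PP)   >
    [2,3] "chased" : (S\(NP\PP))/PP
    [3,5] PP   >
      [3,4] "ate" : PP/N
      [4,5] "dog" : N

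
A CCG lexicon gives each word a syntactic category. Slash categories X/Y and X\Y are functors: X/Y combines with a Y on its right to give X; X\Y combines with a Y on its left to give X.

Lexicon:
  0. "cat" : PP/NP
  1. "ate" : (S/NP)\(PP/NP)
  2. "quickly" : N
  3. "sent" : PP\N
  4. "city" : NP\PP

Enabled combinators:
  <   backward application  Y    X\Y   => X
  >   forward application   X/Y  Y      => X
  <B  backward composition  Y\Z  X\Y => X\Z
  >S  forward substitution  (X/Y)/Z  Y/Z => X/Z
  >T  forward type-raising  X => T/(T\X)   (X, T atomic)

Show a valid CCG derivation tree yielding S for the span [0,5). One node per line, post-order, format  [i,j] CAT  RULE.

[0,5] S   >
  [0,2] S/NP   <
    [0,1] "cat" : PP/NP
    [1,2] "ate" : (S/NP)\(PP/NP)
  [2,5] NP   >
    [2,3] NP/(NP\N)   >T
      [2,3] "quickly" : N
    [3,5] NP\N   <B
      [3,4] "sent" : PP\N
      [4,5] "city" : NP\PP

[0,1] PP/NP  lex  "cat"
[1,2] (S/NP)\(PP/NP)  lex  "ate"
[0,2] S/NP  <  k=1
[2,3] N  lex  "quickly"
[2,3] NP/(NP\N)  >T
[3,4] PP\N  lex  "sent"
[4,5] NP\PP  lex  "city"
[3,5] NP\N  <B  k=4
[2,5] NP  >  k=3
[0,5] S  >  k=2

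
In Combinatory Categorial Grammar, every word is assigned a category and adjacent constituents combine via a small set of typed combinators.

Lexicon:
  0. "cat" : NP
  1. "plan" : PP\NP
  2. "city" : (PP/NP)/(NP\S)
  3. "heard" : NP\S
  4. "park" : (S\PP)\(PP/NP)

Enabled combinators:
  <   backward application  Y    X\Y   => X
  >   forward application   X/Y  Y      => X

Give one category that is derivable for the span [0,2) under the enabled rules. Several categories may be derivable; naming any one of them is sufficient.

[0,5] S   <
  [0,2] PP   <
    [0,1] "cat" : NP
    [1,2] "plan" : PP\NP
  [2,5] S\PP   <
    [2,4] PP/NP   >
      [2,3] "city" : (PP/NP)/(NP\S)
      [3,4] "heard" : NP\S
    [4,5] "park" : (S\PP)\(PP/NP)

PP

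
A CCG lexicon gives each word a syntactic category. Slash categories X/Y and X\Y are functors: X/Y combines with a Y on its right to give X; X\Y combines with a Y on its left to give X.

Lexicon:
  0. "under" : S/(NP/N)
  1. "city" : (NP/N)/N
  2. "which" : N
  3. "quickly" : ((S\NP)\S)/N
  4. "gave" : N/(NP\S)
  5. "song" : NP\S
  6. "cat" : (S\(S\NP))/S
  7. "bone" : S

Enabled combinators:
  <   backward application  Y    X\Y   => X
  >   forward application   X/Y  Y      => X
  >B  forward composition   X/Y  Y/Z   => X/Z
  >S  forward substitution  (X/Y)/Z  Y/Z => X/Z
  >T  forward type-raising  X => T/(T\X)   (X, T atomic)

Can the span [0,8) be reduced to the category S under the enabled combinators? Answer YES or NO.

YES

[0,8] S   <
  [0,6] S\NP   <
    [0,3] S   >
      [0,1] "under" : S/(NP/N)
      [1,3] NP/N   >
        [1,2] "city" : (NP/N)/N
        [2,3] "which" : N
    [3,6] (S\NP)\S   >
      [3,4] "quickly" : ((S\NP)\S)/N
      [4,6] N   >
        [4,5] "gave" : N/(NP\S)
        [5,6] "song" : NP\S
  [6,8] S\(S\NP)   >
    [6,7] "cat" : (S\(S\NP))/S
    [7,8] "bone" : S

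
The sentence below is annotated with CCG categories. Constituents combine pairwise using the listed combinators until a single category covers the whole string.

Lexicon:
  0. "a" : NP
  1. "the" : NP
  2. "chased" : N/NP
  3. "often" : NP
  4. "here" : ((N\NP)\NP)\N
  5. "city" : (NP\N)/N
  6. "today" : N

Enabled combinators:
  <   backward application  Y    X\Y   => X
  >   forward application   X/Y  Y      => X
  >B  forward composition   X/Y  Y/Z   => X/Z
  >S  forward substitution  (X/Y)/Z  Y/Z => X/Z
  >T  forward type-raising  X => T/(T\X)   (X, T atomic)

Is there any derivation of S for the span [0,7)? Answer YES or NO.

NP NP N/NP NP ((N\NP)\NP)\N (NP\N)/N N
CKY chart[0,7] = {N/(N\NP), NP, NP/(NP\NP), NP/(N\N), PP/(PP\NP), S/(S\NP)}; S ∉ chart

NO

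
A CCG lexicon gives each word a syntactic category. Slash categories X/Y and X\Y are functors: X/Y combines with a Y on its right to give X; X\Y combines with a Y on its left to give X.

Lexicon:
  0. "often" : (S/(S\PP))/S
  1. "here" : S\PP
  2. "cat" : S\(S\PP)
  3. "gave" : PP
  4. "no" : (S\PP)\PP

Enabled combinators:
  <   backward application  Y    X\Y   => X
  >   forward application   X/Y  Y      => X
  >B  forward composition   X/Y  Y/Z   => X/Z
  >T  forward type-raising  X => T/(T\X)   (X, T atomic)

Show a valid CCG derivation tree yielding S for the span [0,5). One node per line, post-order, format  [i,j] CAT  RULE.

[0,1] (S/(S\PP))/S  lex  "often"
[1,2] S\PP  lex  "here"
[2,3] S\(S\PP)  lex  "cat"
[1,3] S  <  k=2
[0,3] S/(S\PP)  >  k=1
[3,4] PP  lex  "gave"
[4,5] (S\PP)\PP  lex  "no"
[3,5] S\PP  <  k=4
[0,5] S  >  k=3

[0,5] S   >
  [0,3] S/(S\PP)   >
    [0,1] "often" : (S/(S\PP))/S
    [1,3] S   <
      [1,2] "here" : S\PP
      [2,3] "cat" : S\(S\PP)
  [3,5] S\PP   <
    [3,4] "gave" : PP
    [4,5] "no" : (S\PP)\PP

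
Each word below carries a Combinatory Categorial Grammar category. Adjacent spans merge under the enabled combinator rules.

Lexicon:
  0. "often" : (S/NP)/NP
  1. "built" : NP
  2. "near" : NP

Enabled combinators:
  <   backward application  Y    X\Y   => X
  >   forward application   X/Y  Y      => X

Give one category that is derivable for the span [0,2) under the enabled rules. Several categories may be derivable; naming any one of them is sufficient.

[0,3] S   >
  [0,2] S/NP   >
    [0,1] "often" : (S/NP)/NP
    [1,2] "built" : NP
  [2,3] "near" : NP

S/NP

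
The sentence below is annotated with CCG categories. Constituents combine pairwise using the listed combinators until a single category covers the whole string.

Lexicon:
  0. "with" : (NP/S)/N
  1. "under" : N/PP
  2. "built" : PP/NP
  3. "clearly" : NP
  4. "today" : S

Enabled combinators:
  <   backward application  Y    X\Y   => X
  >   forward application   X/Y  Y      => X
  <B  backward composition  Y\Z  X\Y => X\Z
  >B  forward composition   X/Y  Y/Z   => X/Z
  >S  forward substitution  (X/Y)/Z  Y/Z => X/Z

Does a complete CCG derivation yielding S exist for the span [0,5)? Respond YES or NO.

(NP/S)/N N/PP PP/NP NP S
CKY chart[0,5] = {NP}; S ∉ chart

NO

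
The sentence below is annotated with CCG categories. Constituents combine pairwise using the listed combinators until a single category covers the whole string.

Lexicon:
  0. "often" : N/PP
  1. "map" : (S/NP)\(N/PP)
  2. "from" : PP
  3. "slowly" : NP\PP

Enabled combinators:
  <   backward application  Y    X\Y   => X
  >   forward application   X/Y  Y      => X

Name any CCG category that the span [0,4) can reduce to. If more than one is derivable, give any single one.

S

[0,4] S   >
  [0,2] S/NP   <
    [0,1] "often" : N/PP
    [1,2] "map" : (S/NP)\(N/PP)
  [2,4] NP   <
    [2,3] "from" : PP
    [3,4] "slowly" : NP\PP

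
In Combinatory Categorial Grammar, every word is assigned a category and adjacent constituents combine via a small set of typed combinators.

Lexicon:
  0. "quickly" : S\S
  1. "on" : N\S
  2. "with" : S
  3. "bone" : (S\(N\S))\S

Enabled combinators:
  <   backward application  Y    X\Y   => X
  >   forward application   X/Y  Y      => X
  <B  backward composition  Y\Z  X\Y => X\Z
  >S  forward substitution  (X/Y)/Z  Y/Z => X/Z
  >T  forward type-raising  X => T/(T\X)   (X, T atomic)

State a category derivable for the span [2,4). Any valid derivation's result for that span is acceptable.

S\(N\S)

[0,4] S   <
  [0,2] N\S   <B
    [0,1] "quickly" : S\S
    [1,2] "on" : N\S
  [2,4] S\(N\S)   <
    [2,3] "with" : S
    [3,4] "bone" : (S\(N\S))\S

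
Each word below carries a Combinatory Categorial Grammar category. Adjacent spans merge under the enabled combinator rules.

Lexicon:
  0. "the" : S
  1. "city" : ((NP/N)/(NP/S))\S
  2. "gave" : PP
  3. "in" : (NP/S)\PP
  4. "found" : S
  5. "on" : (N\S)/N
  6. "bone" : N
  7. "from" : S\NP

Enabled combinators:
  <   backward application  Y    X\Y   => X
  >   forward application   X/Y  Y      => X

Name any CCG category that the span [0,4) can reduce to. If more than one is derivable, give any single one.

[0,8] S   <
  [0,7] NP   >
    [0,4] NP/N   >
      [0,2] (NP/N)/(NP/S)   <
        [0,1] "the" : S
        [1,2] "city" : ((NP/N)/(NP/S))\S
      [2,4] NP/S   <
        [2,3] "gave" : PP
        [3,4] "in" : (NP/S)\PP
    [4,7] N   <
      [4,5] "found" : S
      [5,7] N\S   >
        [5,6] "on" : (N\S)/N
        [6,7] "bone" : N
  [7,8] "from" : S\NP

NP/N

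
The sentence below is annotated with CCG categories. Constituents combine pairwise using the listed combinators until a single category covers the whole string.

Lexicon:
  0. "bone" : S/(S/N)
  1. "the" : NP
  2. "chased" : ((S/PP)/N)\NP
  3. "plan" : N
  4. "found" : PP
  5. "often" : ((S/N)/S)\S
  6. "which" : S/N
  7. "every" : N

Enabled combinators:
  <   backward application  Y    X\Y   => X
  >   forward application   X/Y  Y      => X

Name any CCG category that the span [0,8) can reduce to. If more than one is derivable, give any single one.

[0,8] S   >
  [0,1] "bone" : S/(S/N)
  [1,8] S/N   >
    [1,6] (S/N)/S   <
      [1,5] S   >
        [1,4] S/PP   >
          [1,3] (S/PP)/N   <
            [1,2] "the" : NP
            [2,3] "chased" : ((S/PP)/N)\NP
          [3,4] "plan" : N
        [4,5] "found" : PP
      [5,6] "often" : ((S/N)/S)\S
    [6,8] S   >
      [6,7] "which" : S/N
      [7,8] "every" : N

S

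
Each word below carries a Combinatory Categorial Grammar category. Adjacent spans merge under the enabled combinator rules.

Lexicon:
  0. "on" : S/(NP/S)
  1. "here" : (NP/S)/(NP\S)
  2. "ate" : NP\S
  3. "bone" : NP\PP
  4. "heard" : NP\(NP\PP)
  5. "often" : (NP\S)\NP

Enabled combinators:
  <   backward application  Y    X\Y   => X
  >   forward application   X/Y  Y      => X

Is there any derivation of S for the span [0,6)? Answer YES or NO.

NO

S/(NP/S) (NP/S)/(NP\S) NP\S NP\PP NP\(NP\PP) (NP\S)\NP
CKY chart[0,6] = {NP}; S ∉ chart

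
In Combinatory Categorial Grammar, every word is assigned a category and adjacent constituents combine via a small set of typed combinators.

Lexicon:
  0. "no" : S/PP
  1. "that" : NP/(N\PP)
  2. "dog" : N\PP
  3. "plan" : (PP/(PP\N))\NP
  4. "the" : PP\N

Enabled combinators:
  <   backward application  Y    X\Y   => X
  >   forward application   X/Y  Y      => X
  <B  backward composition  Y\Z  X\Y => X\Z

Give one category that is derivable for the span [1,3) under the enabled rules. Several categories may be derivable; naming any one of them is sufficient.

[0,5] S   >
  [0,1] "no" : S/PP
  [1,5] PP   >
    [1,4] PP/(PP\N)   <
      [1,3] NP   >
        [1,2] "that" : NP/(N\PP)
        [2,3] "dog" : N\PP
      [3,4] "plan" : (PP/(PP\N))\NP
    [4,5] "the" : PP\N

NP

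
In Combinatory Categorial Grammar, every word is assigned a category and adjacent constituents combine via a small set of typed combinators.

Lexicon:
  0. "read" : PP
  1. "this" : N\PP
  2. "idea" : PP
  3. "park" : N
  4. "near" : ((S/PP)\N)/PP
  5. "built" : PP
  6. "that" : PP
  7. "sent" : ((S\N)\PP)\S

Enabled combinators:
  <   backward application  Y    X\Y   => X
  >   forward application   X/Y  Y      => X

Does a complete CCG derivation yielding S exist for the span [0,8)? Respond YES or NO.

[0,8] S   <
  [0,2] N   <
    [0,1] "read" : PP
    [1,2] "this" : N\PP
  [2,8] S\N   <
    [2,3] "idea" : PP
    [3,8] (S\N)\PP   <
      [3,7] S   >
        [3,6] S/PP   <
          [3,4] "park" : N
          [4,6] (S/PP)\N   >
            [4,5] "near" : ((S/PP)\N)/PP
            [5,6] "built" : PP
        [6,7] "that" : PP
      [7,8] "sent" : ((S\N)\PP)\S

YES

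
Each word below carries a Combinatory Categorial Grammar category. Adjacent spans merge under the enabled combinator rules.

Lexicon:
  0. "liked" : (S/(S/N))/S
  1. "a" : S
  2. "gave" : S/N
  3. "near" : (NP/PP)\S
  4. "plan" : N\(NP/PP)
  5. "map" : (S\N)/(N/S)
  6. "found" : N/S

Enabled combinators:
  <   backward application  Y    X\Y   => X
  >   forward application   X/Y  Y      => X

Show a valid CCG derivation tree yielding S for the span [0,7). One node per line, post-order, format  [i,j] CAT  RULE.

[0,1] (S/(S/N))/S  lex  "liked"
[1,2] S  lex  "a"
[0,2] S/(S/N)  >  k=1
[2,3] S/N  lex  "gave"
[0,3] S  >  k=2
[3,4] (NP/PP)\S  lex  "near"
[0,4] NP/PP  <  k=3
[4,5] N\(NP/PP)  lex  "plan"
[0,5] N  <  k=4
[5,6] (S\N)/(N/S)  lex  "map"
[6,7] N/S  lex  "found"
[5,7] S\N  >  k=6
[0,7] S  <  k=5

[0,7] S   <
  [0,5] N   <
    [0,4] NP/PP   <
      [0,3] S   >
        [0,2] S/(S/N)   >
          [0,1] "liked" : (S/(S/N))/S
          [1,2] "a" : S
        [2,3] "gave" : S/N
      [3,4] "near" : (NP/PP)\S
    [4,5] "plan" : N\(NP/PP)
  [5,7] S\N   >
    [5,6] "map" : (S\N)/(N/S)
    [6,7] "found" : N/S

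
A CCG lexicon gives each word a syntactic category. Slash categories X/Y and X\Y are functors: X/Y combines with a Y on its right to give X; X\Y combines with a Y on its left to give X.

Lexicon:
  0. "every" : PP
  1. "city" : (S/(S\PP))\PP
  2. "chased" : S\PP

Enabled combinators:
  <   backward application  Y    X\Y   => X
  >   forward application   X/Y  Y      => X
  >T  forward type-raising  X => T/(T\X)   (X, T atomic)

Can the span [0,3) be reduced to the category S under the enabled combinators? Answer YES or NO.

YES

[0,3] S   >
  [0,2] S/(S\PP)   <
    [0,1] "every" : PP
    [1,2] "city" : (S/(S\PP))\PP
  [2,3] "chased" : S\PP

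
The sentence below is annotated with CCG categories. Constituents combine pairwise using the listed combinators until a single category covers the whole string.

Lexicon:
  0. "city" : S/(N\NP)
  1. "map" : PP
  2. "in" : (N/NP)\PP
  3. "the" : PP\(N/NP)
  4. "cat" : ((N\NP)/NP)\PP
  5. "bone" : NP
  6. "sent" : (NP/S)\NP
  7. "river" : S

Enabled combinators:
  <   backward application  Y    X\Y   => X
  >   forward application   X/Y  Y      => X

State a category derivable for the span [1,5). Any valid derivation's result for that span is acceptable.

(N\NP)/NP

[0,8] S   >
  [0,1] "city" : S/(N\NP)
  [1,8] N\NP   >
    [1,5] (N\NP)/NP   <
      [1,4] PP   <
        [1,3] N/NP   <
          [1,2] "map" : PP
          [2,3] "in" : (N/NP)\PP
        [3,4] "the" : PP\(N/NP)
      [4,5] "cat" : ((N\NP)/NP)\PP
    [5,8] NP   >
      [5,7] NP/S   <
        [5,6] "bone" : NP
        [6,7] "sent" : (NP/S)\NP
      [7,8] "river" : S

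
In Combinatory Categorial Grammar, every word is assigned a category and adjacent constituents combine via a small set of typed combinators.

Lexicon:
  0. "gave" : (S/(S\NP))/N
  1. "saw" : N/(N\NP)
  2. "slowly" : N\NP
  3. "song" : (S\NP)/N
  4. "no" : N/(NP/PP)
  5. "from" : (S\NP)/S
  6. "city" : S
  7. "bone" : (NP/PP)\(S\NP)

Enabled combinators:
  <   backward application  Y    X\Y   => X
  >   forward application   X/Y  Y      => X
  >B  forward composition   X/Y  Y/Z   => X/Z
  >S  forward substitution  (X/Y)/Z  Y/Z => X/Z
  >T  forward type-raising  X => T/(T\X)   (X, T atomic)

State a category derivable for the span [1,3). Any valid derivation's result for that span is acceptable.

[0,8] S   >
  [0,3] S/(S\NP)   >
    [0,1] "gave" : (S/(S\NP))/N
    [1,3] N   >
      [1,2] "saw" : N/(N\NP)
      [2,3] "slowly" : N\NP
  [3,8] S\NP   >
    [3,4] "song" : (S\NP)/N
    [4,8] N   >
      [4,5] "no" : N/(NP/PP)
      [5,8] NP/PP   <
        [5,7] S\NP   >
          [5,6] "from" : (S\NP)/S
          [6,7] "city" : S
        [7,8] "bone" : (NP/PP)\(S\NP)

N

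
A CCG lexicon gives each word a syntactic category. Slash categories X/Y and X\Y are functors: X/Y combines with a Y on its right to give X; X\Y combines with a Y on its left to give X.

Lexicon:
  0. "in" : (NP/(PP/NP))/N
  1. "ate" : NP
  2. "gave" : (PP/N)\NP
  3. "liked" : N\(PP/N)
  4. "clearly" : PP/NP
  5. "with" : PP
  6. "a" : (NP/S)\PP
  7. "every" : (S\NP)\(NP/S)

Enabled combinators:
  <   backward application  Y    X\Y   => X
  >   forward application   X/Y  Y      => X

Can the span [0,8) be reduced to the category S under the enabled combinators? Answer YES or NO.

YES

[0,8] S   <
  [0,5] NP   >
    [0,4] NP/(PP/NP)   >
      [0,1] "in" : (NP/(PP/NP))/N
      [1,4] N   <
        [1,3] PP/N   <
          [1,2] "ate" : NP
          [2,3] "gave" : (PP/N)\NP
        [3,4] "liked" : N\(PP/N)
    [4,5] "clearly" : PP/NP
  [5,8] S\NP   <
    [5,7] NP/S   <
      [5,6] "with" : PP
      [6,7] "a" : (NP/S)\PP
    [7,8] "every" : (S\NP)\(NP/S)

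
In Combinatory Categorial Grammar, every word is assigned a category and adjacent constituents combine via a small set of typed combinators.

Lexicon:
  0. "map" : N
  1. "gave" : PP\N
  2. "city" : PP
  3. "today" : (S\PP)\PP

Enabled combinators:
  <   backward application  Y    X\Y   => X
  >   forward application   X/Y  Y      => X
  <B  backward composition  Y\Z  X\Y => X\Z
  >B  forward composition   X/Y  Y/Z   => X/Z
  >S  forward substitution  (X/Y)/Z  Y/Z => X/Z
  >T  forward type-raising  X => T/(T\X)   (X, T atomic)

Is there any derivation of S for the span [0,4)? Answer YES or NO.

YES

[0,4] S   <
  [0,2] PP   <
    [0,1] "map" : N
    [1,2] "gave" : PP\N
  [2,4] S\PP   <
    [2,3] "city" : PP
    [3,4] "today" : (S\PP)\PP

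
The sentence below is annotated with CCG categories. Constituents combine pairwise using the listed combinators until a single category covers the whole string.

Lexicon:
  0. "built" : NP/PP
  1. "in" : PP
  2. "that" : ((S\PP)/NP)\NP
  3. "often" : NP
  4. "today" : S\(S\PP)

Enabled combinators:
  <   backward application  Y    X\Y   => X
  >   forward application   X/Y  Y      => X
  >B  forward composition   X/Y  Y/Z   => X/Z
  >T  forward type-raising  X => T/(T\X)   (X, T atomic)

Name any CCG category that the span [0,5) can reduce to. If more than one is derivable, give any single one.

S

[0,5] S   <
  [0,4] S\PP   >
    [0,3] (S\PP)/NP   <
      [0,2] NP   >
        [0,1] "built" : NP/PP
        [1,2] "in" : PP
      [2,3] "that" : ((S\PP)/NP)\NP
    [3,4] "often" : NP
  [4,5] "today" : S\(S\PP)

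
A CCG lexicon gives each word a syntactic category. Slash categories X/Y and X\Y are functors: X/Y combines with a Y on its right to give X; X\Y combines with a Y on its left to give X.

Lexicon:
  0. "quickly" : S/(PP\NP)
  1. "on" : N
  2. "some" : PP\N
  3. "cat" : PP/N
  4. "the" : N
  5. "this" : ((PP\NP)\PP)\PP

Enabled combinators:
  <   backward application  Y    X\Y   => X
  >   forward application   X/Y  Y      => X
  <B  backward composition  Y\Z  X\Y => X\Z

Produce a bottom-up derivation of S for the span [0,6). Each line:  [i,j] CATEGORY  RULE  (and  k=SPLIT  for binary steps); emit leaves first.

[0,1] S/(PP\NP)  lex  "quickly"
[1,2] N  lex  "on"
[2,3] PP\N  lex  "some"
[1,3] PP  <  k=2
[3,4] PP/N  lex  "cat"
[4,5] N  lex  "the"
[3,5] PP  >  k=4
[5,6] ((PP\NP)\PP)\PP  lex  "this"
[3,6] (PP\NP)\PP  <  k=5
[1,6] PP\NP  <  k=3
[0,6] S  >  k=1

[0,6] S   >
  [0,1] "quickly" : S/(PP\NP)
  [1,6] PP\NP   <
    [1,3] PP   <
      [1,2] "on" : N
      [2,3] "some" : PP\N
    [3,6] (PP\NP)\PP   <
      [3,5] PP   >
        [3,4] "cat" : PP/N
        [4,5] "the" : N
      [5,6] "this" : ((PP\NP)\PP)\PP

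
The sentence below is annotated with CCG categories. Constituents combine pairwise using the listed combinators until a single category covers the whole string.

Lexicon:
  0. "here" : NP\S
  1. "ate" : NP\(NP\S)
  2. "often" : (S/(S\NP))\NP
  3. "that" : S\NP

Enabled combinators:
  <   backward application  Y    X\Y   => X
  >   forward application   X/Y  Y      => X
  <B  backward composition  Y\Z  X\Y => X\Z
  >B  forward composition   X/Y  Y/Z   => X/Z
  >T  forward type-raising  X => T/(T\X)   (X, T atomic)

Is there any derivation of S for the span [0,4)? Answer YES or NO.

[0,4] S   >
  [0,3] S/(S\NP)   <
    [0,2] NP   <
      [0,1] "here" : NP\S
      [1,2] "ate" : NP\(NP\S)
    [2,3] "often" : (S/(S\NP))\NP
  [3,4] "that" : S\NP

YES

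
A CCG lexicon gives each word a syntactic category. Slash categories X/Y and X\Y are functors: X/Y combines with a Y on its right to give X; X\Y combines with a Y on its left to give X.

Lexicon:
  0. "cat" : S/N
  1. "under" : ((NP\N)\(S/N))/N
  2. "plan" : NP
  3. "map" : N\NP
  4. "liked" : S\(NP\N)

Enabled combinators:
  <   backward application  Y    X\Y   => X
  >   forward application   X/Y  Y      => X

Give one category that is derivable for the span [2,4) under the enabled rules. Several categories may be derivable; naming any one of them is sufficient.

N

[0,5] S   <
  [0,4] NP\N   <
    [0,1] "cat" : S/N
    [1,4] (NP\N)\(S/N)   >
      [1,2] "under" : ((NP\N)\(S/N))/N
      [2,4] N   <
        [2,3] "plan" : NP
        [3,4] "map" : N\NP
  [4,5] "liked" : S\(NP\N)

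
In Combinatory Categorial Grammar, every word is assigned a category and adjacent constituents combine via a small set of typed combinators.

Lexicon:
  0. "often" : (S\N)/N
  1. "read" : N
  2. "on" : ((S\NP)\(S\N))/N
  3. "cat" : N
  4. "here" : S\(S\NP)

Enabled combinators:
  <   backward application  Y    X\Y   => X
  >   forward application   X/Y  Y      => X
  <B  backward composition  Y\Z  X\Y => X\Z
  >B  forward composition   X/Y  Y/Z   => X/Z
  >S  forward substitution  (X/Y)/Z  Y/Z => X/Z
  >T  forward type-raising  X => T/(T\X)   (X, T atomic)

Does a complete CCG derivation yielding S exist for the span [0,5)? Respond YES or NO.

YES

[0,5] S   <
  [0,4] S\NP   <
    [0,2] S\N   >
      [0,1] "often" : (S\N)/N
      [1,2] "read" : N
    [2,4] (S\NP)\(S\N)   >
      [2,3] "on" : ((S\NP)\(S\N))/N
      [3,4] "cat" : N
  [4,5] "here" : S\(S\NP)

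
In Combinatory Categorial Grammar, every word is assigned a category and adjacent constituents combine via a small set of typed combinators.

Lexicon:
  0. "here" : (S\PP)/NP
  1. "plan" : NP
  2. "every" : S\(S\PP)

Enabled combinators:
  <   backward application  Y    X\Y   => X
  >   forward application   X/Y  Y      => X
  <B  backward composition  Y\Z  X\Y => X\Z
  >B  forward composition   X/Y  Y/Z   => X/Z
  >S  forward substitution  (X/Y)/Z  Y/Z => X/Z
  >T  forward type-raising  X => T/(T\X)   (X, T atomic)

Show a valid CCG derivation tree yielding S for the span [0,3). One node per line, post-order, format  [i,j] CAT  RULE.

[0,1] (S\PP)/NP  lex  "here"
[1,2] NP  lex  "plan"
[0,2] S\PP  >  k=1
[2,3] S\(S\PP)  lex  "every"
[0,3] S  <  k=2

[0,3] S   <
  [0,2] S\PP   >
    [0,1] "here" : (S\PP)/NP
    [1,2] "plan" : NP
  [2,3] "every" : S\(S\PP)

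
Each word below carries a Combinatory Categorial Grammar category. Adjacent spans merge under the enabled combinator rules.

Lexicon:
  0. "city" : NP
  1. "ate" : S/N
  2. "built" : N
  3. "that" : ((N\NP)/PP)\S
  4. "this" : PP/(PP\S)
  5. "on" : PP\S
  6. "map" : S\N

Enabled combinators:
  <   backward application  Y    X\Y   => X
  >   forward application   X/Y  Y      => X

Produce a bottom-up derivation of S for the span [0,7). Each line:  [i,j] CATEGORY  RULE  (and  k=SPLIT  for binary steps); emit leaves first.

[0,7] S   <
  [0,6] N   <
    [0,1] "city" : NP
    [1,6] N\NP   >
      [1,4] (N\NP)/PP   <
        [1,3] S   >
          [1,2] "ate" : S/N
          [2,3] "built" : N
        [3,4] "that" : ((N\NP)/PP)\S
      [4,6] PP   >
        [4,5] "this" : PP/(PP\S)
        [5,6] "on" : PP\S
  [6,7] "map" : S\N

[0,1] NP  lex  "city"
[1,2] S/N  lex  "ate"
[2,3] N  lex  "built"
[1,3] S  >  k=2
[3,4] ((N\NP)/PP)\S  lex  "that"
[1,4] (N\NP)/PP  <  k=3
[4,5] PP/(PP\S)  lex  "this"
[5,6] PP\S  lex  "on"
[4,6] PP  >  k=5
[1,6] N\NP  >  k=4
[0,6] N  <  k=1
[6,7] S\N  lex  "map"
[0,7] S  <  k=6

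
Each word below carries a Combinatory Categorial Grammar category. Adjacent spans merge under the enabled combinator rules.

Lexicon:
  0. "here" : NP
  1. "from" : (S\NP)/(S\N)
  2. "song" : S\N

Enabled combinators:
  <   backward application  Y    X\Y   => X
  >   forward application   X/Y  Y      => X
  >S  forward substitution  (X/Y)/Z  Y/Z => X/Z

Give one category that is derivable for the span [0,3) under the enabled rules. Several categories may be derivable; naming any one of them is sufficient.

S

[0,3] S   <
  [0,1] "here" : NP
  [1,3] S\NP   >
    [1,2] "from" : (S\NP)/(S\N)
    [2,3] "song" : S\N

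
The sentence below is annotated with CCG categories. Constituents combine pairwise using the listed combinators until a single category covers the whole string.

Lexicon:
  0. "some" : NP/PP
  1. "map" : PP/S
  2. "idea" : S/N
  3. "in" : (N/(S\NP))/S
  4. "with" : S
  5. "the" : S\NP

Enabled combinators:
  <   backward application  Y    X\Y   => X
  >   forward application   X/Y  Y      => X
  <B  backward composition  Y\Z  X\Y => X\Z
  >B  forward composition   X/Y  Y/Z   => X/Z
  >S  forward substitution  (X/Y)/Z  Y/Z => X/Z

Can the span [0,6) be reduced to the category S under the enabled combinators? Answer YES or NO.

NP/PP PP/S S/N (N/(S\NP))/S S S\NP
CKY chart[0,6] = {NP}; S ∉ chart

NO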